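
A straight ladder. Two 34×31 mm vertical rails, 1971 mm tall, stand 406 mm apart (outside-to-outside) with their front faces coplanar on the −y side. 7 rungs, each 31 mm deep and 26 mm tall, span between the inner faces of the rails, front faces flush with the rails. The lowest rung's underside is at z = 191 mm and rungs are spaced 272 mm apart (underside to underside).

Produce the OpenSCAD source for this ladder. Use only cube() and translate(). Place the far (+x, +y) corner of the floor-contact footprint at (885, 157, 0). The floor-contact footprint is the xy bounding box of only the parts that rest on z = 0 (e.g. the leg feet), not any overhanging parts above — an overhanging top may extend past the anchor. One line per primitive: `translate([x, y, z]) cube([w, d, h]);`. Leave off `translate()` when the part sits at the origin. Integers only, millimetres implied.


// rung span = 406 - 2*34 = 338
// rung[k] z = 191 + k*272
translate([479, 126, 0]) cube([34, 31, 1971]);
translate([851, 126, 0]) cube([34, 31, 1971]);
translate([513, 126, 191]) cube([338, 31, 26]);
translate([513, 126, 463]) cube([338, 31, 26]);
translate([513, 126, 735]) cube([338, 31, 26]);
translate([513, 126, 1007]) cube([338, 31, 26]);
translate([513, 126, 1279]) cube([338, 31, 26]);
translate([513, 126, 1551]) cube([338, 31, 26]);
translate([513, 126, 1823]) cube([338, 31, 26]);


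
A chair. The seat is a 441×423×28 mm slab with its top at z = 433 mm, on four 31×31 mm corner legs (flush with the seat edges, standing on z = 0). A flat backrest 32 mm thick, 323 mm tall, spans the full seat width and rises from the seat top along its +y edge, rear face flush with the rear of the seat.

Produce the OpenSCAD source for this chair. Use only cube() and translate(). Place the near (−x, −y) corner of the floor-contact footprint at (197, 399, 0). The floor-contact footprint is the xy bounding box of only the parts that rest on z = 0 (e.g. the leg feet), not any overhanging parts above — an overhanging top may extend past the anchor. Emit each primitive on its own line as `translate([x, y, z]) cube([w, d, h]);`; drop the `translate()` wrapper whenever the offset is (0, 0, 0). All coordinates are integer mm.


translate([197, 399, 405]) cube([441, 423, 28]);
translate([197, 399, 0]) cube([31, 31, 405]);
translate([607, 399, 0]) cube([31, 31, 405]);
translate([197, 791, 0]) cube([31, 31, 405]);
translate([607, 791, 0]) cube([31, 31, 405]);
translate([197, 790, 433]) cube([441, 32, 323]);


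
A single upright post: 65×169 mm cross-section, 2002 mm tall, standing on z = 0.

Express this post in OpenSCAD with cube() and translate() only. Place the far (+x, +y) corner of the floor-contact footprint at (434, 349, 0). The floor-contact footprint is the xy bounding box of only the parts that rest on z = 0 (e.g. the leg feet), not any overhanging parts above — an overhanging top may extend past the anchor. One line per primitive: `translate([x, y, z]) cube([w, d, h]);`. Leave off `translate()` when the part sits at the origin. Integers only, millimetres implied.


translate([369, 180, 0]) cube([65, 169, 2002]);


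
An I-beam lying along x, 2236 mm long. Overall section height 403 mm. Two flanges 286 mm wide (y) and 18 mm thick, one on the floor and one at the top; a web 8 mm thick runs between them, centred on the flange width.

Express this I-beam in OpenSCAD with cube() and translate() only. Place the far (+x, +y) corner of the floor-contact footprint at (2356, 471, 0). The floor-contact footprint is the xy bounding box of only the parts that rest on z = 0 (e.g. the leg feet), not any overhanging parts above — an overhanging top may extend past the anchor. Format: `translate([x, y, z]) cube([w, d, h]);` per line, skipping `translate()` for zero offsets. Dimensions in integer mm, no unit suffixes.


translate([120, 185, 0]) cube([2236, 286, 18]);
translate([120, 324, 18]) cube([2236, 8, 367]);
translate([120, 185, 385]) cube([2236, 286, 18]);


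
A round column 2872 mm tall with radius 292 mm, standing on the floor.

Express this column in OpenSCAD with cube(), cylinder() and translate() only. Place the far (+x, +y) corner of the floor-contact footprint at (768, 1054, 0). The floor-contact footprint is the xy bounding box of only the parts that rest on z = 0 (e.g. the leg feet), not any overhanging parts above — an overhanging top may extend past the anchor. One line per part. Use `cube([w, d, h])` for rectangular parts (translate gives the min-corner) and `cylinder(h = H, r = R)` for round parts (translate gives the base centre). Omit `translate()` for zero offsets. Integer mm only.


translate([476, 762, 0]) cylinder(h = 2872, r = 292);


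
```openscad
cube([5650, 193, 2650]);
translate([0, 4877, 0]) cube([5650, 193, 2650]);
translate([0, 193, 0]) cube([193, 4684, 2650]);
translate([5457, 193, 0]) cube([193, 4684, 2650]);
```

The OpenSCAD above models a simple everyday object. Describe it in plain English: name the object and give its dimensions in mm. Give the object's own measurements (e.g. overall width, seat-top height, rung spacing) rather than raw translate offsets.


The wall frame of a small rectangular building: four walls, each 2650 mm tall and 193 mm thick, enclosing a footprint 5650 mm (x) by 5070 mm (y) outside-to-outside, with no floor or roof. The front and back walls (the −y and +y sides) span the full width; the two side walls fit between them.


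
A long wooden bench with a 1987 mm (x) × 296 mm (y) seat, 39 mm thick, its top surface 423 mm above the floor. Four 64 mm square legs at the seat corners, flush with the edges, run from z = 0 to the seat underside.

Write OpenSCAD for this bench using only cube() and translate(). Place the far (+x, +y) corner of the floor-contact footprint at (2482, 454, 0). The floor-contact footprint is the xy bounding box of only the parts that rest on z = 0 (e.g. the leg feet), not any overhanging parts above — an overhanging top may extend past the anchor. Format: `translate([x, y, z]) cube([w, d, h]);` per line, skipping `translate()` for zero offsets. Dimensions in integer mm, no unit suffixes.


translate([495, 158, 384]) cube([1987, 296, 39]);
translate([495, 158, 0]) cube([64, 64, 384]);
translate([495, 390, 0]) cube([64, 64, 384]);
translate([2418, 158, 0]) cube([64, 64, 384]);
translate([2418, 390, 0]) cube([64, 64, 384]);


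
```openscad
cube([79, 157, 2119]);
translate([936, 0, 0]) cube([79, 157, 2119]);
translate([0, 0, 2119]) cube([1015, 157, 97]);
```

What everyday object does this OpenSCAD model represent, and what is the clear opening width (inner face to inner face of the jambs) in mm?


A door frame. The clear opening width is 857 mm.

Two 2119 mm tall posts with a header on top — a door frame. The left jamb is 79 mm wide at x = 0; the right jamb starts at x = 936. The clear opening is 936 − 79 = 857 mm.


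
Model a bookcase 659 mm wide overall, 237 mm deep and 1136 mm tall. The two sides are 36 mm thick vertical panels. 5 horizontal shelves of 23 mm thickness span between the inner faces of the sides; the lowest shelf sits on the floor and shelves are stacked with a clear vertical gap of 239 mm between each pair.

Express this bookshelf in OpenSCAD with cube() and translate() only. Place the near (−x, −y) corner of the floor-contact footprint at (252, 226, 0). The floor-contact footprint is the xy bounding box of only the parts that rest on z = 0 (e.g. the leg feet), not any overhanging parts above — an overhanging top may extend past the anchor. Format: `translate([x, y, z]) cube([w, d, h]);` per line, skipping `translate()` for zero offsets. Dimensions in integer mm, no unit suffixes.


translate([252, 226, 0]) cube([36, 237, 1136]);
translate([875, 226, 0]) cube([36, 237, 1136]);
translate([288, 226, 0]) cube([587, 237, 23]);
translate([288, 226, 262]) cube([587, 237, 23]);
translate([288, 226, 524]) cube([587, 237, 23]);
translate([288, 226, 786]) cube([587, 237, 23]);
translate([288, 226, 1048]) cube([587, 237, 23]);


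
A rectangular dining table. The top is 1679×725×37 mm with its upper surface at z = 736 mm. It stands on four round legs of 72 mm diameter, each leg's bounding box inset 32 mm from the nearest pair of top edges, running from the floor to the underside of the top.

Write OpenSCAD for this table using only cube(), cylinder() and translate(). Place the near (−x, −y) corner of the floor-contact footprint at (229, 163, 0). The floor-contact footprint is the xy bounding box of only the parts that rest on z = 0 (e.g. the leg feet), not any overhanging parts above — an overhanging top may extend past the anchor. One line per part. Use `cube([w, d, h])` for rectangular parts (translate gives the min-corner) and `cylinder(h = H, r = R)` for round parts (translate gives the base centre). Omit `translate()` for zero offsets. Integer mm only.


translate([197, 131, 699]) cube([1679, 725, 37]);
translate([265, 199, 0]) cylinder(h = 699, r = 36);
translate([1808, 199, 0]) cylinder(h = 699, r = 36);
translate([265, 788, 0]) cylinder(h = 699, r = 36);
translate([1808, 788, 0]) cylinder(h = 699, r = 36);


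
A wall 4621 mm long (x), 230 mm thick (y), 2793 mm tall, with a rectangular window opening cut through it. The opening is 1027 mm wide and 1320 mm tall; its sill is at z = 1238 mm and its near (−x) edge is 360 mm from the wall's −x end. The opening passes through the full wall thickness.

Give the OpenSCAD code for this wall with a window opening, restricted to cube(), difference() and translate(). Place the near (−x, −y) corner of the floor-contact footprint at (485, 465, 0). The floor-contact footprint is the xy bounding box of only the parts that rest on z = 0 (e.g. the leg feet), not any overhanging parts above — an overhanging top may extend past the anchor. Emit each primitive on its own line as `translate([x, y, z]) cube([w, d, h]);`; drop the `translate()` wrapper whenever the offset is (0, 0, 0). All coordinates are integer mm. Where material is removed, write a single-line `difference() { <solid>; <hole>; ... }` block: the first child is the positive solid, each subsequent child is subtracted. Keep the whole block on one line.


difference() { translate([485, 465, 0]) cube([4621, 230, 2793]); translate([845, 465, 1238]) cube([1027, 230, 1320]); }


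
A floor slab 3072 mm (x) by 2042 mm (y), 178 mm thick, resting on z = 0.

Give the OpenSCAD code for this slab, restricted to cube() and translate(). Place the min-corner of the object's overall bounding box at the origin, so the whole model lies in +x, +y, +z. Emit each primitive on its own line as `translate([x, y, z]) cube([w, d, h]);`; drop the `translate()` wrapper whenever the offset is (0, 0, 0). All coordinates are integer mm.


cube([3072, 2042, 178]);


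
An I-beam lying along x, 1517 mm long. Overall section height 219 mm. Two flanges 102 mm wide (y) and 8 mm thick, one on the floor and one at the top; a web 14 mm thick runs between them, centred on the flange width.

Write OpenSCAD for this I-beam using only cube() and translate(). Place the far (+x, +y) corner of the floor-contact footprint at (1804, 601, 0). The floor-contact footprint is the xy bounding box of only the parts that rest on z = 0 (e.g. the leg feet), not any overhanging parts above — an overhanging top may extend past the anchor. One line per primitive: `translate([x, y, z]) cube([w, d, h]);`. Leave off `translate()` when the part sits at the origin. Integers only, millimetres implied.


translate([287, 499, 0]) cube([1517, 102, 8]);
translate([287, 543, 8]) cube([1517, 14, 203]);
translate([287, 499, 211]) cube([1517, 102, 8]);


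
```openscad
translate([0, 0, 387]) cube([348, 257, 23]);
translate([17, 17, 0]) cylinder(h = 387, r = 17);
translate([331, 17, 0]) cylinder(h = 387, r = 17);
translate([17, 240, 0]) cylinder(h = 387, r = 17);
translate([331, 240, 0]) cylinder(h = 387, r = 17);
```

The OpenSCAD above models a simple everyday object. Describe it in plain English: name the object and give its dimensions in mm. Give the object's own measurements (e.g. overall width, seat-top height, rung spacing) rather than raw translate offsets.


A simple wooden stool: a rectangular seat 348 mm (x) by 257 mm (y), 23 mm thick, top face at z = 410 mm, on four round legs, each 34 mm in diameter. The legs rest on z = 0, each leg's axis is inset half a diameter from the nearest pair of seat edges (so the leg's bounding box is flush with the corner).


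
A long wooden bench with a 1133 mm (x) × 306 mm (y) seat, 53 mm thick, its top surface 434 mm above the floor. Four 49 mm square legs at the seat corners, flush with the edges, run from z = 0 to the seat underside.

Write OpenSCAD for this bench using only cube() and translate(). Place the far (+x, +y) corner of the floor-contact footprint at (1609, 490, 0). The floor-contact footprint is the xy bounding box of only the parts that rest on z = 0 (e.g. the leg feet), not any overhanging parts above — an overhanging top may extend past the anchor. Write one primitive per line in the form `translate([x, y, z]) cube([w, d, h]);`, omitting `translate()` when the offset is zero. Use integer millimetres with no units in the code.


translate([476, 184, 381]) cube([1133, 306, 53]);
translate([476, 184, 0]) cube([49, 49, 381]);
translate([476, 441, 0]) cube([49, 49, 381]);
translate([1560, 184, 0]) cube([49, 49, 381]);
translate([1560, 441, 0]) cube([49, 49, 381]);


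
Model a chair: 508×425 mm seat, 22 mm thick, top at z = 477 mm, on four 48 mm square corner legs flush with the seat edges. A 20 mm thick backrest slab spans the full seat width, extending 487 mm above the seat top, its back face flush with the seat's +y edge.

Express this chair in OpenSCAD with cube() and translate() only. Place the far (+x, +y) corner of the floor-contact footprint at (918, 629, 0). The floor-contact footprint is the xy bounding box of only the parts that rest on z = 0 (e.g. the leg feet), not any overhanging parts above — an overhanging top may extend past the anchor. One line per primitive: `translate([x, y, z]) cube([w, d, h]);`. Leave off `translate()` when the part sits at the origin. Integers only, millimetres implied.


translate([410, 204, 455]) cube([508, 425, 22]);
translate([410, 204, 0]) cube([48, 48, 455]);
translate([870, 204, 0]) cube([48, 48, 455]);
translate([410, 581, 0]) cube([48, 48, 455]);
translate([870, 581, 0]) cube([48, 48, 455]);
translate([410, 609, 477]) cube([508, 20, 487]);


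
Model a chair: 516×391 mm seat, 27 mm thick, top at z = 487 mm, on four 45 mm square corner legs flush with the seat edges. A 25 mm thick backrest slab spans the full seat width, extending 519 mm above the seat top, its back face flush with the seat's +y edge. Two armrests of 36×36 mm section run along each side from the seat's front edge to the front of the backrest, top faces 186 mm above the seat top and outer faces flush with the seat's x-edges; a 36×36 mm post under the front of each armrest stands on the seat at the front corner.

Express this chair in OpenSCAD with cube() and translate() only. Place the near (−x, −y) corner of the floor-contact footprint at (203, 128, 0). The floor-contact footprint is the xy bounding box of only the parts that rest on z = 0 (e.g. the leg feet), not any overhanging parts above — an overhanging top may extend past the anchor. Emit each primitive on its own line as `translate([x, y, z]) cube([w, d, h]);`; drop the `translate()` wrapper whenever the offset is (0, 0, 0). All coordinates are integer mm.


translate([203, 128, 460]) cube([516, 391, 27]);
translate([203, 128, 0]) cube([45, 45, 460]);
translate([674, 128, 0]) cube([45, 45, 460]);
translate([203, 474, 0]) cube([45, 45, 460]);
translate([674, 474, 0]) cube([45, 45, 460]);
translate([203, 494, 487]) cube([516, 25, 519]);
translate([203, 128, 637]) cube([36, 366, 36]);
translate([683, 128, 637]) cube([36, 366, 36]);
translate([203, 128, 487]) cube([36, 36, 150]);
translate([683, 128, 487]) cube([36, 36, 150]);


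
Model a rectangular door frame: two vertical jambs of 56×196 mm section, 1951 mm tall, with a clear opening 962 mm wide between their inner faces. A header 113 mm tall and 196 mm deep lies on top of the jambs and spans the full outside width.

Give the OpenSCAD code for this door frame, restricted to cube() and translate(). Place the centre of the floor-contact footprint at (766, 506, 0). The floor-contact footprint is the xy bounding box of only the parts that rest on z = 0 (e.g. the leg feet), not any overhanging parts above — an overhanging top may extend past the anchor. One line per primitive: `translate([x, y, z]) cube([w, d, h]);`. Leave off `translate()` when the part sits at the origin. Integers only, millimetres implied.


translate([229, 408, 0]) cube([56, 196, 1951]);
translate([1247, 408, 0]) cube([56, 196, 1951]);
translate([229, 408, 1951]) cube([1074, 196, 113]);


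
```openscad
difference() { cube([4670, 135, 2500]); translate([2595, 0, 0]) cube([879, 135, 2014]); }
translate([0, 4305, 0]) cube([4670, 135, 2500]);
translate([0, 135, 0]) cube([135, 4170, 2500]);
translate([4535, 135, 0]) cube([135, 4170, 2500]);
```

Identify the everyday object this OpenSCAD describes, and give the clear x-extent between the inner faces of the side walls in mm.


A single room. The interior width is 4400 mm.

Four walls enclosing a rectangle with a door in the front wall — a room. Outside width 4670 minus two 135 mm walls gives 4400 mm.


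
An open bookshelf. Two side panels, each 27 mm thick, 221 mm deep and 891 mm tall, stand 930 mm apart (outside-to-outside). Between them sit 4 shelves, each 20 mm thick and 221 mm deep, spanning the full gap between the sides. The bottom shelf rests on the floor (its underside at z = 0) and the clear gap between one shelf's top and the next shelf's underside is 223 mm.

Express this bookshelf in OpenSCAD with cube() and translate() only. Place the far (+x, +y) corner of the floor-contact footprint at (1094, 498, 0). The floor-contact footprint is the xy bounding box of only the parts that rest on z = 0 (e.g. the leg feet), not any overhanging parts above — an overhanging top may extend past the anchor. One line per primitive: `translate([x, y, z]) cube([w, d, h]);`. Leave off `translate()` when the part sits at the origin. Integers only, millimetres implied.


translate([164, 277, 0]) cube([27, 221, 891]);
translate([1067, 277, 0]) cube([27, 221, 891]);
translate([191, 277, 0]) cube([876, 221, 20]);
translate([191, 277, 243]) cube([876, 221, 20]);
translate([191, 277, 486]) cube([876, 221, 20]);
translate([191, 277, 729]) cube([876, 221, 20]);


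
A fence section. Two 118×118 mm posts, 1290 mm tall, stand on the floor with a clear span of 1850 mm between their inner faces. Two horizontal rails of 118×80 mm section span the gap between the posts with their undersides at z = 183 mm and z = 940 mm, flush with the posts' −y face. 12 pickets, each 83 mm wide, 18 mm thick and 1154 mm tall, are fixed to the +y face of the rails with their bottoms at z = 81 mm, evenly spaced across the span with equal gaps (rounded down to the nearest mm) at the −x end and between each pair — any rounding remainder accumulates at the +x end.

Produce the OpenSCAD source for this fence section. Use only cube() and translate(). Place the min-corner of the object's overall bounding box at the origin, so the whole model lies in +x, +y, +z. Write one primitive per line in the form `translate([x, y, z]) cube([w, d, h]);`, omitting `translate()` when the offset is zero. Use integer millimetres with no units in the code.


cube([118, 118, 1290]);
translate([1968, 0, 0]) cube([118, 118, 1290]);
translate([118, 0, 183]) cube([1850, 118, 80]);
translate([118, 0, 940]) cube([1850, 118, 80]);
translate([183, 118, 81]) cube([83, 18, 1154]);
translate([331, 118, 81]) cube([83, 18, 1154]);
translate([479, 118, 81]) cube([83, 18, 1154]);
translate([627, 118, 81]) cube([83, 18, 1154]);
translate([775, 118, 81]) cube([83, 18, 1154]);
translate([923, 118, 81]) cube([83, 18, 1154]);
translate([1071, 118, 81]) cube([83, 18, 1154]);
translate([1219, 118, 81]) cube([83, 18, 1154]);
translate([1367, 118, 81]) cube([83, 18, 1154]);
translate([1515, 118, 81]) cube([83, 18, 1154]);
translate([1663, 118, 81]) cube([83, 18, 1154]);
translate([1811, 118, 81]) cube([83, 18, 1154]);


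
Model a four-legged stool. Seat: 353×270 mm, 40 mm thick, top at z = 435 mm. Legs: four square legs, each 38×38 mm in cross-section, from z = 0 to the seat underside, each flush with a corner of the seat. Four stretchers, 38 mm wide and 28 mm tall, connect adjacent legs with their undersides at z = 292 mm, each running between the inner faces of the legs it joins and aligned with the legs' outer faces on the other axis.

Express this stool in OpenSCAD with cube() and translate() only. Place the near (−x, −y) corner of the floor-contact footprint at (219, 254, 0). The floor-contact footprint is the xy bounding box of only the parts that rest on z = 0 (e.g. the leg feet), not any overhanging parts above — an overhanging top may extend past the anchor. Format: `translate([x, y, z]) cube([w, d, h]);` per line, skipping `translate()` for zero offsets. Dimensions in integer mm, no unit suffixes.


// leg_h = 435 - 40 = 395
// stretcher span = 353 - 2*38 = 277
translate([219, 254, 395]) cube([353, 270, 40]);
translate([219, 254, 0]) cube([38, 38, 395]);
translate([534, 254, 0]) cube([38, 38, 395]);
translate([219, 486, 0]) cube([38, 38, 395]);
translate([534, 486, 0]) cube([38, 38, 395]);
translate([257, 254, 292]) cube([277, 38, 28]);
translate([257, 486, 292]) cube([277, 38, 28]);
translate([219, 292, 292]) cube([38, 194, 28]);
translate([534, 292, 292]) cube([38, 194, 28]);


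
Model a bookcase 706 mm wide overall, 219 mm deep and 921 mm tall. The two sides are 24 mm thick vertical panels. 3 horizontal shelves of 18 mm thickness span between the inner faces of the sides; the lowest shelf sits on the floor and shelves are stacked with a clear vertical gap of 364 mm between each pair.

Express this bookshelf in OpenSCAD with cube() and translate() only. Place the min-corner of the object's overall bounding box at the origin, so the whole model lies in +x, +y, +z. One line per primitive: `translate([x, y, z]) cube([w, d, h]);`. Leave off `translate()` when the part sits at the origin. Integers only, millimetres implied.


cube([24, 219, 921]);
translate([682, 0, 0]) cube([24, 219, 921]);
translate([24, 0, 0]) cube([658, 219, 18]);
translate([24, 0, 382]) cube([658, 219, 18]);
translate([24, 0, 764]) cube([658, 219, 18]);


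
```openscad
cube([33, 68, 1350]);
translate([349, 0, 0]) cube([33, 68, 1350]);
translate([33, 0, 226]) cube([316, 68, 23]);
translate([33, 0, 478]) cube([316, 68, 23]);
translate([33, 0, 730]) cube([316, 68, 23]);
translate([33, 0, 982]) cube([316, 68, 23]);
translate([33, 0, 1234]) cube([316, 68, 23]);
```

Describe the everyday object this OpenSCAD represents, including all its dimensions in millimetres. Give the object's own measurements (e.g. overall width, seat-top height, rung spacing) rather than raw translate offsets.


A straight ladder. Two 33×68 mm vertical rails, 1350 mm tall, stand 382 mm apart (outside-to-outside) with their front faces coplanar on the −y side. 5 rungs, each 68 mm deep and 23 mm tall, span between the inner faces of the rails, front faces flush with the rails. The lowest rung's underside is at z = 226 mm and rungs are spaced 252 mm apart (underside to underside).


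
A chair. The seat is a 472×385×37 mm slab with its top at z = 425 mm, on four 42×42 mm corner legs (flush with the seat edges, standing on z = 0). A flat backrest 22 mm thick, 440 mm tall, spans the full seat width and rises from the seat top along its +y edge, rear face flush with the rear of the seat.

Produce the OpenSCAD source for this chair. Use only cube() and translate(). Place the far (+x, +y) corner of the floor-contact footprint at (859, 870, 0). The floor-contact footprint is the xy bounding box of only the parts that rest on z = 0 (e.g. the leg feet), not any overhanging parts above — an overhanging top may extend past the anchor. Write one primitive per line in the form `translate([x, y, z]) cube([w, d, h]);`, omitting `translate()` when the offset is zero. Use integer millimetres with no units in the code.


translate([387, 485, 388]) cube([472, 385, 37]);
translate([387, 485, 0]) cube([42, 42, 388]);
translate([817, 485, 0]) cube([42, 42, 388]);
translate([387, 828, 0]) cube([42, 42, 388]);
translate([817, 828, 0]) cube([42, 42, 388]);
translate([387, 848, 425]) cube([472, 22, 440]);


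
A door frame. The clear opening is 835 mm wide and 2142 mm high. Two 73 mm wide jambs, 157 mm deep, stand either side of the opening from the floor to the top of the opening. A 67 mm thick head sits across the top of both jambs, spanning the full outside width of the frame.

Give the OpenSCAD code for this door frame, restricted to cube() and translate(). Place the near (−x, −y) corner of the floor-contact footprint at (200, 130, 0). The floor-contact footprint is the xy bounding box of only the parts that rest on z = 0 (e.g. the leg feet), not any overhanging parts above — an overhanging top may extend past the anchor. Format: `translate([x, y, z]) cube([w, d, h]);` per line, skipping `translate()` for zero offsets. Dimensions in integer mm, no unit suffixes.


translate([200, 130, 0]) cube([73, 157, 2142]);
translate([1108, 130, 0]) cube([73, 157, 2142]);
translate([200, 130, 2142]) cube([981, 157, 67]);


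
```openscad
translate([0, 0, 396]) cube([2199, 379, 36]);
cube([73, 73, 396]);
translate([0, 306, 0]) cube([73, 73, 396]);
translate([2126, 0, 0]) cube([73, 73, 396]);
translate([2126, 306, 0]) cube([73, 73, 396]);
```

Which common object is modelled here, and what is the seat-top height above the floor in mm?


A bench. The seat-top height is 432 mm.

A long slab on four corner posts — a bench. The slab sits at z = 396 with thickness 36, so the top is 396 + 36 = 432 mm.


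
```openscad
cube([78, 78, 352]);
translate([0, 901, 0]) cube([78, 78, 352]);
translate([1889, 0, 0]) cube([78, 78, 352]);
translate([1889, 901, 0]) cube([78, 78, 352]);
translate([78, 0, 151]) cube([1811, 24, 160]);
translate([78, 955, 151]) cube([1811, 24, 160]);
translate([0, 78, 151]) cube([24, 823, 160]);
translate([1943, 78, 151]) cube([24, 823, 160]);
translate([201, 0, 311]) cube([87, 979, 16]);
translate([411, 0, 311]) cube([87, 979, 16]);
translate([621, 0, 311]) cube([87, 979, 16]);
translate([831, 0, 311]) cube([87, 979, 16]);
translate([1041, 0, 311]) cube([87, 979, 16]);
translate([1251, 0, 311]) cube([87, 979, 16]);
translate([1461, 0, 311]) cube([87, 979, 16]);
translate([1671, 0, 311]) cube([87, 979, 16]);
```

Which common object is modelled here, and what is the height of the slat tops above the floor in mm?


A bed frame. The slat-top height is 327 mm.

Four posts, four rails, and a row of slats — a bed frame. Slats sit on the rails at z = 151 + 160 = 311; with slat thickness 16, the top is 327 mm.


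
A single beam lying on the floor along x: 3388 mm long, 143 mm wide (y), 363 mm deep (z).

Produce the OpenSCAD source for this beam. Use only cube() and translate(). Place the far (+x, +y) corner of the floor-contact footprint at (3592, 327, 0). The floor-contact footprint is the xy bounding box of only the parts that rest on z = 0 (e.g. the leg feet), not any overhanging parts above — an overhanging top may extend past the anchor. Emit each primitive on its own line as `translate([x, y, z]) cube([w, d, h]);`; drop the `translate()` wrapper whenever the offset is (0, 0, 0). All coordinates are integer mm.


translate([204, 184, 0]) cube([3388, 143, 363]);


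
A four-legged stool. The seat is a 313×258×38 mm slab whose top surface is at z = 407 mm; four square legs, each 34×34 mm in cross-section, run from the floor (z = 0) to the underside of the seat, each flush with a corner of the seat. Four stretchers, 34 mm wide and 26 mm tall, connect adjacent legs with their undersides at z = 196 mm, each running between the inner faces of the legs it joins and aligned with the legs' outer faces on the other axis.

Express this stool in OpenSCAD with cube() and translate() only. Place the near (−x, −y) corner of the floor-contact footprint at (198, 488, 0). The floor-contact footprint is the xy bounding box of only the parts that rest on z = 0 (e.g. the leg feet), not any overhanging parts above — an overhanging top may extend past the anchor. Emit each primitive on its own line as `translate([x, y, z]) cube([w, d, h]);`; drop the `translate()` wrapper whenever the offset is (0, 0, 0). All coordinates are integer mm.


translate([198, 488, 369]) cube([313, 258, 38]);
translate([198, 488, 0]) cube([34, 34, 369]);
translate([477, 488, 0]) cube([34, 34, 369]);
translate([198, 712, 0]) cube([34, 34, 369]);
translate([477, 712, 0]) cube([34, 34, 369]);
translate([232, 488, 196]) cube([245, 34, 26]);
translate([232, 712, 196]) cube([245, 34, 26]);
translate([198, 522, 196]) cube([34, 190, 26]);
translate([477, 522, 196]) cube([34, 190, 26]);


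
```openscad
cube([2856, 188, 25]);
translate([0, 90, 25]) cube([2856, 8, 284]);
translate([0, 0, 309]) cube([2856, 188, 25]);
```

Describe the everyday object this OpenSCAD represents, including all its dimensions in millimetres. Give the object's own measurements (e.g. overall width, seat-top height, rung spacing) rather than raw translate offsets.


An I-beam lying along x, 2856 mm long. Overall section height 334 mm. Two flanges 188 mm wide (y) and 25 mm thick, one on the floor and one at the top; a web 8 mm thick runs between them, centred on the flange width.


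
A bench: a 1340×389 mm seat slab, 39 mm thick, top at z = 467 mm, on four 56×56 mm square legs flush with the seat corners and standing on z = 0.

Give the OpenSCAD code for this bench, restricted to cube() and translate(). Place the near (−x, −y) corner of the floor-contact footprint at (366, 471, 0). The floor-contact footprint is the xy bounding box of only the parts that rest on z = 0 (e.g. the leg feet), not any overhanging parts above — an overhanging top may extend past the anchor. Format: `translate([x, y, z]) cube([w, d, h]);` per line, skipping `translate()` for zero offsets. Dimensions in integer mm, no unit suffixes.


translate([366, 471, 428]) cube([1340, 389, 39]);
translate([366, 471, 0]) cube([56, 56, 428]);
translate([366, 804, 0]) cube([56, 56, 428]);
translate([1650, 471, 0]) cube([56, 56, 428]);
translate([1650, 804, 0]) cube([56, 56, 428]);


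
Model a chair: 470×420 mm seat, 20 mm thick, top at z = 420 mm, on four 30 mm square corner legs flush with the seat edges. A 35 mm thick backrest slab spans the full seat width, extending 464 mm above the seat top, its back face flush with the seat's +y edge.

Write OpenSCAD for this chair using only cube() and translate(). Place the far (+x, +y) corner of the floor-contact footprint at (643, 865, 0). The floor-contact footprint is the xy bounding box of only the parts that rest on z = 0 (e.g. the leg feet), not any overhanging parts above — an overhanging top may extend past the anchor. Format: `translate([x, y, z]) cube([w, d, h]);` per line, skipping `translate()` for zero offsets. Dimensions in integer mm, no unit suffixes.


translate([173, 445, 400]) cube([470, 420, 20]);
translate([173, 445, 0]) cube([30, 30, 400]);
translate([613, 445, 0]) cube([30, 30, 400]);
translate([173, 835, 0]) cube([30, 30, 400]);
translate([613, 835, 0]) cube([30, 30, 400]);
translate([173, 830, 420]) cube([470, 35, 464]);


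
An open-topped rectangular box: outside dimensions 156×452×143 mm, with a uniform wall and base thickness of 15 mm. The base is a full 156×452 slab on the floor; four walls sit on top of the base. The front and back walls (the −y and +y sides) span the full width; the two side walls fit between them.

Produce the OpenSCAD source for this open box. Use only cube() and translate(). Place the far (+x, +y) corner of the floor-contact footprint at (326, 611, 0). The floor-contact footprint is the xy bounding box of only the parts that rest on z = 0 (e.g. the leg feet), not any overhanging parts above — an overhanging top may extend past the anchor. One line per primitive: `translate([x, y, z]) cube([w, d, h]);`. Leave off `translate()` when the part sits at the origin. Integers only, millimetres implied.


translate([170, 159, 0]) cube([156, 452, 15]);
translate([170, 159, 15]) cube([156, 15, 128]);
translate([170, 596, 15]) cube([156, 15, 128]);
translate([170, 174, 15]) cube([15, 422, 128]);
translate([311, 174, 15]) cube([15, 422, 128]);


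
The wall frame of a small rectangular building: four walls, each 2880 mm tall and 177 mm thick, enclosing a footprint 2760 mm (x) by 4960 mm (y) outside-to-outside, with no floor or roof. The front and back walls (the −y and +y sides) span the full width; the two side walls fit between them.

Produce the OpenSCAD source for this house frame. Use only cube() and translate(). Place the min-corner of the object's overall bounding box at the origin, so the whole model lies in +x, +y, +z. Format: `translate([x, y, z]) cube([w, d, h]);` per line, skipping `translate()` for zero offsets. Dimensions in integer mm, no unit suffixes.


cube([2760, 177, 2880]);
translate([0, 4783, 0]) cube([2760, 177, 2880]);
translate([0, 177, 0]) cube([177, 4606, 2880]);
translate([2583, 177, 0]) cube([177, 4606, 2880]);


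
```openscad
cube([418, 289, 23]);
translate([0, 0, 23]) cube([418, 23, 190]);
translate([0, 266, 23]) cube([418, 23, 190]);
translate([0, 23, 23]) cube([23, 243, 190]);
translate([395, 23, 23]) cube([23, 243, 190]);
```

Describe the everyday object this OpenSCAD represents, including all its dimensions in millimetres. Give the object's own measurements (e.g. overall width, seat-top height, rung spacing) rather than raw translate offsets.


An open-topped rectangular box: outside dimensions 418×289×213 mm, with a uniform wall and base thickness of 23 mm. The base is a full 418×289 slab on the floor; four walls sit on top of the base. The front and back walls (the −y and +y sides) span the full width; the two side walls fit between them.


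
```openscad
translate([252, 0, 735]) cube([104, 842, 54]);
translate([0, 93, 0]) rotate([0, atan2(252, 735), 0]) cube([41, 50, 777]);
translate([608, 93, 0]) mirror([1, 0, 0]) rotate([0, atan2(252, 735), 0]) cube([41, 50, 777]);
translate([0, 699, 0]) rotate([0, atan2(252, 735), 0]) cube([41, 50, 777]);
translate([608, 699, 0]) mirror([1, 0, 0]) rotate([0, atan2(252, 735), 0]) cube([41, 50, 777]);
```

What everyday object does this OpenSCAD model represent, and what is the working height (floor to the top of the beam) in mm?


A sawhorse. The overall height is 789 mm.

A beam across two mirrored pairs of raked legs — a sawhorse. The beam's underside is at z = 735 (matching the legs' vertical rise in atan2(252, 735)) and the beam is 54 mm tall, so its top is at 735 + 54 = 789 mm. The raked legs top out at the beam's underside, so that is the highest point.


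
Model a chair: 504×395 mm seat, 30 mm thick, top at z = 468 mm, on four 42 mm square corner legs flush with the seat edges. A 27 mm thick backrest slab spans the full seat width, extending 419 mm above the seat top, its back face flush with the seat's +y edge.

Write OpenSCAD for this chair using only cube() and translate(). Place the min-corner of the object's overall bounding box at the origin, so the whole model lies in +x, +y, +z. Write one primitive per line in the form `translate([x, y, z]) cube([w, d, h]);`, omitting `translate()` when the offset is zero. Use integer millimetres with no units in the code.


// leg_h = 468 - 30 = 438
translate([0, 0, 438]) cube([504, 395, 30]);
cube([42, 42, 438]);
translate([462, 0, 0]) cube([42, 42, 438]);
translate([0, 353, 0]) cube([42, 42, 438]);
translate([462, 353, 0]) cube([42, 42, 438]);
translate([0, 368, 468]) cube([504, 27, 419]);


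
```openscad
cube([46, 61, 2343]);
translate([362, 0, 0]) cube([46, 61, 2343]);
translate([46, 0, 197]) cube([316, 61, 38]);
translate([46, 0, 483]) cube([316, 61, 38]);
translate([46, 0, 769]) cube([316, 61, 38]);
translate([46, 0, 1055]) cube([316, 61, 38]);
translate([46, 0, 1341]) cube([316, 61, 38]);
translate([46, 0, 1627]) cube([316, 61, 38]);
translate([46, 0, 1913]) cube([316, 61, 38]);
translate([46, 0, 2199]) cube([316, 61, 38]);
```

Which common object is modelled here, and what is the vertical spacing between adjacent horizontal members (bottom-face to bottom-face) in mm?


A ladder. The rung spacing is 286 mm.

Two tall 46×61 posts with 8 short bars between them — a ladder. Adjacent rungs sit at z = 197 and z = 483, so the spacing is 483 − 197 = 286 mm.


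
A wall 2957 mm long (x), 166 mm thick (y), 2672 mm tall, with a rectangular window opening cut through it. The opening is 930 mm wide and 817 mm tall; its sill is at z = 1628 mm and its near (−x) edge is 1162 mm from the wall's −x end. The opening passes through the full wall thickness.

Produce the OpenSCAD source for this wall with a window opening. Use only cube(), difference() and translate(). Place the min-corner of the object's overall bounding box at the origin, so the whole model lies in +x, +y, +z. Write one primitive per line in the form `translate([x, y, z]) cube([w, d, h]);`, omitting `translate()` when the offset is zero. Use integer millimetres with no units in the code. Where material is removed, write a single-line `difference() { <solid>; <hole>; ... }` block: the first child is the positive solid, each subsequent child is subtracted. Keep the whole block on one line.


difference() { cube([2957, 166, 2672]); translate([1162, 0, 1628]) cube([930, 166, 817]); }


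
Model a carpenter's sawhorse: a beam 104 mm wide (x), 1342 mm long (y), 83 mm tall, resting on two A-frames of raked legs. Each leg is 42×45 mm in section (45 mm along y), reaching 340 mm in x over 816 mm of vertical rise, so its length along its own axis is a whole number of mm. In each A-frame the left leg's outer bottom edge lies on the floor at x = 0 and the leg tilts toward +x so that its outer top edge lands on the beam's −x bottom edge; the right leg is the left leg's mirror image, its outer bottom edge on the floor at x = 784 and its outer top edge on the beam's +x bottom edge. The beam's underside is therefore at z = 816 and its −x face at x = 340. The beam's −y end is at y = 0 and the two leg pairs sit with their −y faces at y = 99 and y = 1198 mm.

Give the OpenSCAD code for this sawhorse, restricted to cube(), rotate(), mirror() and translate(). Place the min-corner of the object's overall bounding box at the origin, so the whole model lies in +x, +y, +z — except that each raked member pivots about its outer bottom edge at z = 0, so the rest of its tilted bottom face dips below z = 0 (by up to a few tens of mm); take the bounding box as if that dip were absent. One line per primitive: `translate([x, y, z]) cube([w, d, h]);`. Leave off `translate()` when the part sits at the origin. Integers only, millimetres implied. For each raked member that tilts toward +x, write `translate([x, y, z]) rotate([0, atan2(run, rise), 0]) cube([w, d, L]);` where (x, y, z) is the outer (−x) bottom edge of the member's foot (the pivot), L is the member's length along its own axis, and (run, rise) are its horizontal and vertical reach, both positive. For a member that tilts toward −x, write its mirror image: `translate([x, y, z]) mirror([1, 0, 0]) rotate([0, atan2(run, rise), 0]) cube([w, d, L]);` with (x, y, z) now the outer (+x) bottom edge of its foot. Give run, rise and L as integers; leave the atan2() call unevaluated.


translate([340, 0, 816]) cube([104, 1342, 83]);
translate([0, 99, 0]) rotate([0, atan2(340, 816), 0]) cube([42, 45, 884]);
translate([784, 99, 0]) mirror([1, 0, 0]) rotate([0, atan2(340, 816), 0]) cube([42, 45, 884]);
translate([0, 1198, 0]) rotate([0, atan2(340, 816), 0]) cube([42, 45, 884]);
translate([784, 1198, 0]) mirror([1, 0, 0]) rotate([0, atan2(340, 816), 0]) cube([42, 45, 884]);


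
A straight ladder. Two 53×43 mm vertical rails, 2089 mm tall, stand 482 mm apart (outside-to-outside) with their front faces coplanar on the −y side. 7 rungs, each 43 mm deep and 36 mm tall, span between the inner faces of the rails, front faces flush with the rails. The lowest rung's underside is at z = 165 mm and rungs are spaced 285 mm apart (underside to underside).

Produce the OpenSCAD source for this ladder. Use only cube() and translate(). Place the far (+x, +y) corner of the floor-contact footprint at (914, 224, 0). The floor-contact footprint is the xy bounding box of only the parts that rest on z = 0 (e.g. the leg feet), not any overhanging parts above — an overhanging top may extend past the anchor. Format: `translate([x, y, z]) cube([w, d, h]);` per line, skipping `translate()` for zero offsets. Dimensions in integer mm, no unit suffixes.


// rung span = 482 - 2*53 = 376
// rung[k] z = 165 + k*285
translate([432, 181, 0]) cube([53, 43, 2089]);
translate([861, 181, 0]) cube([53, 43, 2089]);
translate([485, 181, 165]) cube([376, 43, 36]);
translate([485, 181, 450]) cube([376, 43, 36]);
translate([485, 181, 735]) cube([376, 43, 36]);
translate([485, 181, 1020]) cube([376, 43, 36]);
translate([485, 181, 1305]) cube([376, 43, 36]);
translate([485, 181, 1590]) cube([376, 43, 36]);
translate([485, 181, 1875]) cube([376, 43, 36]);
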